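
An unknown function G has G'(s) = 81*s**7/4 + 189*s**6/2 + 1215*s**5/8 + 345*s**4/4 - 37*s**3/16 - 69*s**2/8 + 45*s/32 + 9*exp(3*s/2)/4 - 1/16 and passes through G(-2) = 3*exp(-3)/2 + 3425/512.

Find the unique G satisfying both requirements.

Integrate term by term and add the pieces.
A general antiderivative is (-3*s**2/2 - 2*s + 1/4)**4/2 + 3*exp(3*s/2)/2 + C.
The condition gives C = 3*exp(-3)/2 + 3425/512 - (3*exp(-3)/2 + 2401/512) = 2.
So G(s) = ((-6*s**2 - 8*s + 1)**4 + 768*exp(3*s/2) + 1024)/512.
Check: d/ds[((-6*s**2 - 8*s + 1)**4 + 768*exp(3*s/2) + 1024)/512] = 81*s**7/4 + 189*s**6/2 + 1215*s**5/8 + 345*s**4/4 - 37*s**3/16 - 69*s**2/8 + 45*s/32 + 9*exp(3*s/2)/4 - 1/16 = G'(s).

G(s) = ((-6*s**2 - 8*s + 1)**4 + 768*exp(3*s/2) + 1024)/512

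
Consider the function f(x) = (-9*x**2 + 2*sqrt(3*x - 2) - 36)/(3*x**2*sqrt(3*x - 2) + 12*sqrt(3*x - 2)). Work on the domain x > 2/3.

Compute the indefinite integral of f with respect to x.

F(x) = (-6*sqrt(3*x - 2) + atan(x/2))/3 + C

Recover f(x) by differentiating a candidate F(x); any mismatch rules it out.
Check: d/dx[(-6*sqrt(3*x - 2) + atan(x/2))/3] = (-9*x**2 + 2*sqrt(3*x - 2) - 36)/(3*x**2*sqrt(3*x - 2) + 12*sqrt(3*x - 2)) = f(x).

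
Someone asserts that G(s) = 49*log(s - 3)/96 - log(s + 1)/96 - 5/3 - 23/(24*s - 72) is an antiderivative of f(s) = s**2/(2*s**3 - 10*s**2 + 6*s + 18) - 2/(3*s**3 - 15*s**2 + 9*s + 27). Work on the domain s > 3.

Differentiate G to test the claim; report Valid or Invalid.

Valid. The derivative of G reproduces f.

d/ds[G] = (3*s**2 - 4)/(6*s**3 - 30*s**2 + 18*s + 54)
This equals f(s) exactly, so the claim holds.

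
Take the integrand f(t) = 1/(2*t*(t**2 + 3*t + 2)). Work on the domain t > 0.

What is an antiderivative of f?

An antiderivative is F(t) = -log(t + 1)/2 + log(t**2 + 2*t)/4.

Factor the denominator (2*t*(t + 1)*(t + 2)) and decompose: f = 1/(4*(t + 2)) - 1/(2*(t + 1)) + 1/(4*t); each piece integrates to a log, atan, or power term.
Check: d/dt[-log(t + 1)/2 + log(t**2 + 2*t)/4] = 1/(2*t**3 + 6*t**2 + 4*t), which equals f(t).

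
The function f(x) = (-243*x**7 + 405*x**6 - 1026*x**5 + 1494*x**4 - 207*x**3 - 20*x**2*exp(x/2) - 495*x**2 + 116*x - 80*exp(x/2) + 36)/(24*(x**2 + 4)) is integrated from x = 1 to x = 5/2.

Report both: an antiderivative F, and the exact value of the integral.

Antiderivative: F(x) = -27*x**6/16 + 27*x**5/8 - 9*x**4/16 - 7*x**3/4 + 3*x**2/16 + 3*x/8 - 5*exp(x/2)/3 + 5*log(x**2/2 + 2)/3; value = -132651/1024 - 5*exp(5/4)/3 - 5*log(5/2)/3 + 5*log(41/8)/3 + 5*exp(1/2)/3

A candidate is checked by its d/dx: the result must match f(x).
F(x) = -27*x**6/16 + 27*x**5/8 - 9*x**4/16 - 7*x**3/4 + 3*x**2/16 + 3*x/8 - 5*exp(x/2)/3 + 5*log(x**2/2 + 2)/3 is an antiderivative of f.
Check: d/dx[-27*x**6/16 + 27*x**5/8 - 9*x**4/16 - 7*x**3/4 + 3*x**2/16 + 3*x/8 - 5*exp(x/2)/3 + 5*log(x**2/2 + 2)/3] = (-243*x**7 + 405*x**6 - 1026*x**5 + 1494*x**4 - 207*x**3 - 20*x**2*exp(x/2) - 495*x**2 + 116*x - 80*exp(x/2) + 36)/(24*x**2 + 96), which equals f(x).
F(5/2) = -132715/1024 - 5*exp(5/4)/3 + 5*log(41/8)/3; F(1) = -5*exp(1/2)/3 - 1/16 + 5*log(5/2)/3.
Integral = F(5/2) - F(1) = -132651/1024 - 5*exp(5/4)/3 - 5*log(5/2)/3 + 5*log(41/8)/3 + 5*exp(1/2)/3.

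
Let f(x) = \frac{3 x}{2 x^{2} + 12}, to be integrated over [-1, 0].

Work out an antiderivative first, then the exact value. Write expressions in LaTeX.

Antiderivative: F(x) = \frac{3 \log{\left(\frac{x^{2}}{2} + 3 \right)}}{4}; value = - \frac{3 \log{\left(\frac{7}{2} \right)}}{4} + \frac{3 \log{\left(3 \right)}}{4}

The substitution u = \frac{x^{2}}{2} + 3 works: f is exactly (dF/du)*(du/dx) for that inner function.
F(x) = \frac{3 \log{\left(\frac{x^{2}}{2} + 3 \right)}}{4} is an antiderivative of f.
Check: d/dx[\frac{3 \log{\left(\frac{x^{2}}{2} + 3 \right)}}{4}] = \frac{3 x}{2 x^{2} + 12} = f(x).
F(0) = \frac{3 \log{\left(3 \right)}}{4}; F(-1) = \frac{3 \log{\left(\frac{7}{2} \right)}}{4}.
Integral = F(0) - F(-1) = - \frac{3 \log{\left(\frac{7}{2} \right)}}{4} + \frac{3 \log{\left(3 \right)}}{4}.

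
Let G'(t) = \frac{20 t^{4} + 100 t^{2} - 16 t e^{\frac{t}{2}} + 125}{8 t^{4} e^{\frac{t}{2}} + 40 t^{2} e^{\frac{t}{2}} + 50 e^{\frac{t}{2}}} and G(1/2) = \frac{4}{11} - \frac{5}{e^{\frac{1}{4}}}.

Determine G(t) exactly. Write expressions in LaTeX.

A first test for any G(t): its t-derivative must equal the given G'(t).
A general antiderivative is - 5 e^{- \frac{t}{2}} + \frac{1}{t^{2} + \frac{5}{2}} + C.
The condition gives C = \frac{4}{11} - \frac{5}{e^{\frac{1}{4}}} - (\frac{4}{11} - \frac{5}{e^{\frac{1}{4}}}) = 0.
So G(t) = \frac{- 10 t^{2} + 2 e^{\frac{t}{2}} - 25}{2 t^{2} e^{\frac{t}{2}} + 5 e^{\frac{t}{2}}}.
Check: d/dt[\frac{- 10 t^{2} + 2 e^{\frac{t}{2}} - 25}{2 t^{2} e^{\frac{t}{2}} + 5 e^{\frac{t}{2}}}] = \frac{20 t^{4} + 100 t^{2} - 16 t e^{\frac{t}{2}} + 125}{8 t^{4} e^{\frac{t}{2}} + 40 t^{2} e^{\frac{t}{2}} + 50 e^{\frac{t}{2}}} = G'(t).

G(t) = \frac{- 10 t^{2} + 2 e^{\frac{t}{2}} - 25}{2 t^{2} e^{\frac{t}{2}} + 5 e^{\frac{t}{2}}}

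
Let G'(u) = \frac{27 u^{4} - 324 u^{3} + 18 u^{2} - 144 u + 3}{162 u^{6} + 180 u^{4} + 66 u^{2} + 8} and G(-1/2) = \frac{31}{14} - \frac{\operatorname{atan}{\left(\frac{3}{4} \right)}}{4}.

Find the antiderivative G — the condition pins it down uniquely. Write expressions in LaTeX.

A first test for any G(u): its u-derivative must equal the given G'(u).
A general antiderivative is \frac{\operatorname{atan}{\left(\frac{3 u}{2} \right)}}{4} + \frac{1}{u^{2} + \frac{1}{3}} + C.
The condition gives C = \frac{31}{14} - \frac{\operatorname{atan}{\left(\frac{3}{4} \right)}}{4} - (\frac{12}{7} - \frac{\operatorname{atan}{\left(\frac{3}{4} \right)}}{4}) = \frac{1}{2}.
So G(u) = \frac{6 u^{2} + \left(3 u^{2} + 1\right) \operatorname{atan}{\left(\frac{3 u}{2} \right)} + 14}{4 \left(3 u^{2} + 1\right)}.
Check: d/du[\frac{6 u^{2} + \left(3 u^{2} + 1\right) \operatorname{atan}{\left(\frac{3 u}{2} \right)} + 14}{4 \left(3 u^{2} + 1\right)}] = \frac{27 u^{4} - 324 u^{3} + 18 u^{2} - 144 u + 3}{162 u^{6} + 180 u^{4} + 66 u^{2} + 8} = G'(u).

G(u) = \frac{6 u^{2} + \left(3 u^{2} + 1\right) \operatorname{atan}{\left(\frac{3 u}{2} \right)} + 14}{4 \left(3 u^{2} + 1\right)}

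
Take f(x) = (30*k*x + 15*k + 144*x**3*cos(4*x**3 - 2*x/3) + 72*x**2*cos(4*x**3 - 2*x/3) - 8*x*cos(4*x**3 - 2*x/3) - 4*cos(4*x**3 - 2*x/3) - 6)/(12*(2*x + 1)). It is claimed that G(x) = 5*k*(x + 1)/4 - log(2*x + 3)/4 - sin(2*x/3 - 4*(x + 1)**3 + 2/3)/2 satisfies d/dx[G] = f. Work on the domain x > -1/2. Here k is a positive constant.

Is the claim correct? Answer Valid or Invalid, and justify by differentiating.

Invalid: d/dx[G] - f = (-72*x**4*cos(4*x**3 - 2*x/3) + 72*x**4*cos(4*x**3 + 12*x**2 + 34*x/3 + 10/3) - 144*x**3*cos(4*x**3 - 2*x/3) + 288*x**3*cos(4*x**3 + 12*x**2 + 34*x/3 + 10/3) - 50*x**2*cos(4*x**3 - 2*x/3) + 410*x**2*cos(4*x**3 + 12*x**2 + 34*x/3 + 10/3) + 8*x*cos(4*x**3 - 2*x/3) + 244*x*cos(4*x**3 + 12*x**2 + 34*x/3 + 10/3) + 3*cos(4*x**3 - 2*x/3) + 51*cos(4*x**3 + 12*x**2 + 34*x/3 + 10/3) + 3)/(12*x**2 + 24*x + 9), which is not 0.

d/dx[G] = (30*k*x + 45*k + 144*x**3*cos(4*x**3 + 12*x**2 + 34*x/3 + 10/3) + 504*x**2*cos(4*x**3 + 12*x**2 + 34*x/3 + 10/3) + 568*x*cos(4*x**3 + 12*x**2 + 34*x/3 + 10/3) + 204*cos(4*x**3 + 12*x**2 + 34*x/3 + 10/3) - 6)/(24*x + 36)
d/dx[G] - f(x) = (-72*x**4*cos(4*x**3 - 2*x/3) + 72*x**4*cos(4*x**3 + 12*x**2 + 34*x/3 + 10/3) - 144*x**3*cos(4*x**3 - 2*x/3) + 288*x**3*cos(4*x**3 + 12*x**2 + 34*x/3 + 10/3) - 50*x**2*cos(4*x**3 - 2*x/3) + 410*x**2*cos(4*x**3 + 12*x**2 + 34*x/3 + 10/3) + 8*x*cos(4*x**3 - 2*x/3) + 244*x*cos(4*x**3 + 12*x**2 + 34*x/3 + 10/3) + 3*cos(4*x**3 - 2*x/3) + 51*cos(4*x**3 + 12*x**2 + 34*x/3 + 10/3) + 3)/(12*x**2 + 24*x + 9) != 0.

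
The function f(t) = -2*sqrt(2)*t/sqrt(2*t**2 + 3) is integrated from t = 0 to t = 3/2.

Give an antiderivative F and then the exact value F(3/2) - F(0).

f matches the chain-rule pattern g'(h)*h' with inner function h(t) = t**2 + 3/2; substituting u = h(t) collapses the integral.
F(t) = -2*sqrt(t**2 + 3/2) is an antiderivative of f.
Check: d/dt[-2*sqrt(t**2 + 3/2)] = -2*sqrt(2)*t/sqrt(2*t**2 + 3) = f(t).
F(3/2) = -sqrt(15); F(0) = -sqrt(6).
Integral = F(3/2) - F(0) = -sqrt(15) + sqrt(6).

Antiderivative: F(t) = -2*sqrt(t**2 + 3/2); value = -sqrt(15) + sqrt(6)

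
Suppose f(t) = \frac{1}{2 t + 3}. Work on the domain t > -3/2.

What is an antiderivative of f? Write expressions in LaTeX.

Recover f(t) by differentiating a candidate F(t); any mismatch rules it out.
Check: d/dt[\frac{\log{\left(2 t + 3 \right)}}{2}] = \frac{1}{2 t + 3} = f(t).

An antiderivative is F(t) = \frac{\log{\left(2 t + 3 \right)}}{2}.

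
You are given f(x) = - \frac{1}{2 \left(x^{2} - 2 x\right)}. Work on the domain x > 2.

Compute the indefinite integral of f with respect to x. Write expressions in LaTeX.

The denominator factors as 2 x \left(x - 2\right); partial fractions split f into directly integrable pieces: - \frac{1}{4 \left(x - 2\right)} + \frac{1}{4 x}.
Check: d/dx[\frac{\log{\left(x \right)}}{4} - \frac{\log{\left(x - 2 \right)}}{4}] = - \frac{1}{2 x^{2} - 4 x}, which equals f(x).

F(x) = \frac{\log{\left(x \right)}}{4} - \frac{\log{\left(x - 2 \right)}}{4} + C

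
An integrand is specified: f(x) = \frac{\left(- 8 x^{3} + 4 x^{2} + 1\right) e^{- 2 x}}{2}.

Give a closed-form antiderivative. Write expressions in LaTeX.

f has the shape u'v + uv' for u = 2 x^{3} + 2 x^{2} + 2 x + \frac{3}{4} and v = e^{- 2 x} — it is the derivative of the product u*v.
Check: d/dx[\frac{\left(8 x^{3} + 8 x^{2} + 8 x + 3\right) e^{- 2 x}}{4}] = \frac{\left(- 8 x^{3} + 4 x^{2} + 1\right) e^{- 2 x}}{2} = f(x).

An antiderivative is F(x) = \frac{\left(8 x^{3} + 8 x^{2} + 8 x + 3\right) e^{- 2 x}}{4}.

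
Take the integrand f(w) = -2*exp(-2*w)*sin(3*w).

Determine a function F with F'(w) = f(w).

Whatever form F(w) takes, F'(w) = f(w) is non-negotiable.
Check: d/dw[2*(2*sin(3*w) + 3*cos(3*w))*exp(-2*w)/13] = -2*exp(-2*w)*sin(3*w) = f(w).

An antiderivative is F(w) = 2*(2*sin(3*w) + 3*cos(3*w))*exp(-2*w)/13.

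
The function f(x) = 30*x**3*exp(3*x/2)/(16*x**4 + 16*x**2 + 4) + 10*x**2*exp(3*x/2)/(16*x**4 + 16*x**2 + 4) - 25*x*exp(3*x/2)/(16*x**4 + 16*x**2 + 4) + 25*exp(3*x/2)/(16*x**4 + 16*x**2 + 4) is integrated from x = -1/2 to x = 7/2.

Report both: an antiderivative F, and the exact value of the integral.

The integrand splits into summands that can be handled one at a time.
F(x) = (5*x*exp(3*x/2) + 5*exp(3*x/2))/(4*x**2 + 2) is an antiderivative of f.
Check: d/dx[(5*x*exp(3*x/2) + 5*exp(3*x/2))/(4*x**2 + 2)] = (30*x**3*exp(3*x/2) + 10*x**2*exp(3*x/2) - 25*x*exp(3*x/2) + 25*exp(3*x/2))/(16*x**4 + 16*x**2 + 4), which equals f(x).
F(7/2) = 15*exp(21/4)/34; F(-1/2) = 5*exp(-3/4)/6.
Integral = F(7/2) - F(-1/2) = -5*exp(-3/4)/6 + 15*exp(21/4)/34.

Antiderivative: F(x) = (5*x*exp(3*x/2) + 5*exp(3*x/2))/(4*x**2 + 2); value = -5*exp(-3/4)/6 + 15*exp(21/4)/34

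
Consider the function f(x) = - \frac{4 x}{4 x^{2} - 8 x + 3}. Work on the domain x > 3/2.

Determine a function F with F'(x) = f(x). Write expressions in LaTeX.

Factor the denominator (\left(2 x - 3\right) \left(2 x - 1\right)) and decompose: f = \frac{1}{2 x - 1} - \frac{3}{2 x - 3}; each piece integrates to a log, atan, or power term.
Check: d/dx[- \frac{3 \log{\left(x - \frac{3}{2} \right)}}{2} + \frac{\log{\left(x - \frac{1}{2} \right)}}{2}] = - \frac{4 x}{4 x^{2} - 8 x + 3} = f(x).

An antiderivative is F(x) = - \frac{3 \log{\left(x - \frac{3}{2} \right)}}{2} + \frac{\log{\left(x - \frac{1}{2} \right)}}{2}.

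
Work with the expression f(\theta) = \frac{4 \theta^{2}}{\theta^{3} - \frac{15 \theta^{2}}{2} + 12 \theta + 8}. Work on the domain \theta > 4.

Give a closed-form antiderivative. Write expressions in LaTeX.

The denominator factors as \left(\theta - 4\right)^{2} \left(2 \theta + 1\right); partial fractions split f into directly integrable pieces: \frac{8}{81 \left(2 \theta + 1\right)} + \frac{320}{81 \left(\theta - 4\right)} + \frac{128}{9 \left(\theta - 4\right)^{2}}.
Check: d/d\theta[\frac{320 \log{\left(\theta - 4 \right)}}{81} + \frac{4 \log{\left(\theta + \frac{1}{2} \right)}}{81} - \frac{128}{9 \theta - 36}] = \frac{8 \theta^{2}}{2 \theta^{3} - 15 \theta^{2} + 24 \theta + 16}, which equals f(\theta).

An antiderivative is F(\theta) = \frac{320 \log{\left(\theta - 4 \right)}}{81} + \frac{4 \log{\left(\theta + \frac{1}{2} \right)}}{81} - \frac{128}{9 \theta - 36}.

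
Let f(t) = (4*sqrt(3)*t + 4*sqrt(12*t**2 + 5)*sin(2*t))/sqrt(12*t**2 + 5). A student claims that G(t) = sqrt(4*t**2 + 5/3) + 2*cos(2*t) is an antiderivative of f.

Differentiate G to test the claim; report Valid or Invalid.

Invalid: d/dt[G] - f = -8*sin(2*t), which is not 0.

d/dt[G] = (4*sqrt(3)*t - 4*sqrt(12*t**2 + 5)*sin(2*t))/sqrt(12*t**2 + 5)
d/dt[G] - f(t) = -8*sin(2*t) != 0.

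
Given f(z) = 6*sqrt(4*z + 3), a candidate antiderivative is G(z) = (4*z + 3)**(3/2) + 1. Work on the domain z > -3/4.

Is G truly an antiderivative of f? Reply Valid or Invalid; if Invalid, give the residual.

Valid: G'(z) = f(z).

d/dz[G] = 6*sqrt(4*z + 3)
This equals f(z) exactly, so the claim holds.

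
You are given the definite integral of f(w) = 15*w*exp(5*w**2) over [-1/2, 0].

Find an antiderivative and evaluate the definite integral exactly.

Antiderivative: F(w) = 3*exp(5*w**2)/2; value = 3/2 - 3*exp(5/4)/2

f matches the chain-rule pattern g'(h)*h' with inner function h(w) = 5*w**2; substituting u = h(w) collapses the integral.
F(w) = 3*exp(5*w**2)/2 is an antiderivative of f.
Check: d/dw[3*exp(5*w**2)/2] = 15*w*exp(5*w**2) = f(w).
F(0) = 3/2; F(-1/2) = 3*exp(5/4)/2.
Integral = F(0) - F(-1/2) = 3/2 - 3*exp(5/4)/2.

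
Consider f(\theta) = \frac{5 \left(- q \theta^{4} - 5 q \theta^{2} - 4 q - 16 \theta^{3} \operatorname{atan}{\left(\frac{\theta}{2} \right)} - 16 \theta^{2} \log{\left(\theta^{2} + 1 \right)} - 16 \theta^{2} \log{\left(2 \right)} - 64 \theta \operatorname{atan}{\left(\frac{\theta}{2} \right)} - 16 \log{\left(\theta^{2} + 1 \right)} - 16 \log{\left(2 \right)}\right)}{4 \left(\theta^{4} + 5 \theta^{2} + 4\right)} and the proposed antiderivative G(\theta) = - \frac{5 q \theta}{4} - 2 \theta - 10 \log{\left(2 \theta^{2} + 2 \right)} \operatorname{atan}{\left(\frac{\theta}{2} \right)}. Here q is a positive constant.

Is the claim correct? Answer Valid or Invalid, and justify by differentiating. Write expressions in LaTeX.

d/d\theta[G] = \frac{- 5 q \theta^{4} - 25 q \theta^{2} - 20 q - 8 \theta^{4} - 80 \theta^{3} \operatorname{atan}{\left(\frac{\theta}{2} \right)} - 80 \theta^{2} \log{\left(\theta^{2} + 1 \right)} - 80 \theta^{2} \log{\left(2 \right)} - 40 \theta^{2} - 320 \theta \operatorname{atan}{\left(\frac{\theta}{2} \right)} - 80 \log{\left(\theta^{2} + 1 \right)} - 80 \log{\left(2 \right)} - 32}{4 \theta^{4} + 20 \theta^{2} + 16}
d/d\theta[G] - f(\theta) = -2 != 0.

Invalid: d/d\theta[G] - f = -2, which is not 0.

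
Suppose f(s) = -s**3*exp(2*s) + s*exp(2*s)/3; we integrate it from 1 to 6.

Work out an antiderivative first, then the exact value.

Recognize the product-rule pattern: f = u'v + uv' with u = -s**3/2 + 3*s**2/4 - 7*s/12 + 7/24, v = exp(2*s), so integration by parts undoes it.
F(s) = -(12*s**3 - 18*s**2 + 14*s - 7)*exp(2*s)/24 is an antiderivative of f.
Check: d/ds[-(12*s**3 - 18*s**2 + 14*s - 7)*exp(2*s)/24] = -s**3*exp(2*s) + s*exp(2*s)/3 = f(s).
F(6) = -2021*exp(12)/24; F(1) = -exp(2)/24.
Integral = F(6) - F(1) = -2021*exp(12)/24 + exp(2)/24.

Antiderivative: F(s) = -(12*s**3 - 18*s**2 + 14*s - 7)*exp(2*s)/24; value = -2021*exp(12)/24 + exp(2)/24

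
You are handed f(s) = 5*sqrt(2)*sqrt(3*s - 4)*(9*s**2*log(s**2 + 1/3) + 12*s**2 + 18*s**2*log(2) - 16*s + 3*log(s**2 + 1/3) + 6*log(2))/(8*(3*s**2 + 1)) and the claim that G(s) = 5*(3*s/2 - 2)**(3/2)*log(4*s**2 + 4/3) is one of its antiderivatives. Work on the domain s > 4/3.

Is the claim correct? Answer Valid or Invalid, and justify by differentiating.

Invalid: d/ds[G] - f = (45*sqrt(2)*s**2*sqrt(3*s - 4)*log(s**2 + 1/3) + 60*sqrt(2)*s**2*sqrt(3*s - 4) + 90*sqrt(2)*s**2*sqrt(3*s - 4)*log(2) - 80*sqrt(2)*s*sqrt(3*s - 4) + 15*sqrt(2)*sqrt(3*s - 4)*log(s**2 + 1/3) + 30*sqrt(2)*sqrt(3*s - 4)*log(2))/(12*s**2 + 4), which is not 0.

d/ds[G] = (135*s**2*sqrt(3*s - 4)*log(s**2 + 1/3) + 180*s**2*sqrt(3*s - 4) + 270*s**2*sqrt(3*s - 4)*log(2) - 240*s*sqrt(3*s - 4) + 45*sqrt(3*s - 4)*log(s**2 + 1/3) + 90*sqrt(3*s - 4)*log(2))/(12*sqrt(2)*s**2 + 4*sqrt(2))
d/ds[G] - f(s) = (45*sqrt(2)*s**2*sqrt(3*s - 4)*log(s**2 + 1/3) + 60*sqrt(2)*s**2*sqrt(3*s - 4) + 90*sqrt(2)*s**2*sqrt(3*s - 4)*log(2) - 80*sqrt(2)*s*sqrt(3*s - 4) + 15*sqrt(2)*sqrt(3*s - 4)*log(s**2 + 1/3) + 30*sqrt(2)*sqrt(3*s - 4)*log(2))/(12*s**2 + 4) != 0.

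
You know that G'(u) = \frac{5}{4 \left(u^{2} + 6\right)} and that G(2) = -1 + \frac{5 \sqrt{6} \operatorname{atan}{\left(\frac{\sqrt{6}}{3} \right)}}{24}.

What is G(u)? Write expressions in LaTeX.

Check a candidate G(u) by differentiating: d/du[G] must match the given G'(u).
A general antiderivative is \frac{5 \sqrt{6} \operatorname{atan}{\left(\frac{\sqrt{6} u}{6} \right)}}{24} + C.
The condition gives C = -1 + \frac{5 \sqrt{6} \operatorname{atan}{\left(\frac{\sqrt{6}}{3} \right)}}{24} - (\frac{5 \sqrt{6} \operatorname{atan}{\left(\frac{\sqrt{6}}{3} \right)}}{24}) = -1.
So G(u) = \frac{5 \sqrt{6} \operatorname{atan}{\left(\frac{\sqrt{6} u}{6} \right)} - 24}{24}.
Check: d/du[\frac{5 \sqrt{6} \operatorname{atan}{\left(\frac{\sqrt{6} u}{6} \right)} - 24}{24}] = \frac{5}{4 u^{2} + 24}, which equals G'(u).

G(u) = \frac{5 \sqrt{6} \operatorname{atan}{\left(\frac{\sqrt{6} u}{6} \right)} - 24}{24}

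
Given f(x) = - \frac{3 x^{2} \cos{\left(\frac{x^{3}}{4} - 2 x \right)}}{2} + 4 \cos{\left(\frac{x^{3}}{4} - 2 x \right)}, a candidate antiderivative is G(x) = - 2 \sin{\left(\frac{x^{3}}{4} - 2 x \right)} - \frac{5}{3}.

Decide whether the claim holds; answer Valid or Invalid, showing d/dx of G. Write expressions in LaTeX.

d/dx[G] = - \frac{3 x^{2} \cos{\left(\frac{x^{3}}{4} - 2 x \right)}}{2} + 4 \cos{\left(\frac{x^{3}}{4} - 2 x \right)}
This equals f(x) exactly, so the claim holds.

Valid: G'(x) = f(x).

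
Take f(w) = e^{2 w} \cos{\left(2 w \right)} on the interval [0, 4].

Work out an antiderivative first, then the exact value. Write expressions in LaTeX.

A candidate is checked by its d/dw: the result must match f(w).
F(w) = \frac{\left(\sin{\left(2 w \right)} + \cos{\left(2 w \right)}\right) e^{2 w}}{4} is an antiderivative of f.
Check: d/dw[\frac{\left(\sin{\left(2 w \right)} + \cos{\left(2 w \right)}\right) e^{2 w}}{4}] = e^{2 w} \cos{\left(2 w \right)} = f(w).
F(4) = \frac{e^{8} \cos{\left(8 \right)}}{4} + \frac{e^{8} \sin{\left(8 \right)}}{4}; F(0) = \frac{1}{4}.
Integral = F(4) - F(0) = \frac{e^{8} \cos{\left(8 \right)}}{4} - \frac{1}{4} + \frac{e^{8} \sin{\left(8 \right)}}{4}.

Antiderivative: F(w) = \frac{\left(\sin{\left(2 w \right)} + \cos{\left(2 w \right)}\right) e^{2 w}}{4}; value = \frac{e^{8} \cos{\left(8 \right)}}{4} - \frac{1}{4} + \frac{e^{8} \sin{\left(8 \right)}}{4}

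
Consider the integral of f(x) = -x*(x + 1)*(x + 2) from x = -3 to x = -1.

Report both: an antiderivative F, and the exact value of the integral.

f matches the chain-rule pattern g'(h)*h' with inner function h(x) = x**2/4 + x/2; substituting u = h(x) collapses the integral.
F(x) = -x**4/4 - x**3 - x**2 is an antiderivative of f.
Check: d/dx[-x**4/4 - x**3 - x**2] = -x**3 - 3*x**2 - 2*x, which equals f(x).
F(-1) = -1/4; F(-3) = -9/4.
Integral = F(-1) - F(-3) = 2.

Antiderivative: F(x) = -x**4/4 - x**3 - x**2; value = 2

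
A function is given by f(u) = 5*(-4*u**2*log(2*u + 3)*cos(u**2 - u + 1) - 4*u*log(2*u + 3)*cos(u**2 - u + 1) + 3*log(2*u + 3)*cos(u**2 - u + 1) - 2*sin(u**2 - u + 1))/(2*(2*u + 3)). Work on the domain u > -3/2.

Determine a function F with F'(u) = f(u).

An antiderivative is F(u) = -5*log(2*u + 3)*sin(u**2 - u + 1)/2.

Recognize the product-rule pattern: f = v'r + vr' with v = -5*log(2*u + 3)/2, r = sin(u**2 - u + 1), so integration by parts undoes it.
Check: d/du[-5*log(2*u + 3)*sin(u**2 - u + 1)/2] = (-20*u**2*log(2*u + 3)*cos(u**2 - u + 1) - 20*u*log(2*u + 3)*cos(u**2 - u + 1) + 15*log(2*u + 3)*cos(u**2 - u + 1) - 10*sin(u**2 - u + 1))/(4*u + 6), which equals f(u).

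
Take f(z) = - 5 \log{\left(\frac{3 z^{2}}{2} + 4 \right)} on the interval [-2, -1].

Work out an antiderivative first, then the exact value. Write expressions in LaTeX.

Check any antiderivative F(z) by computing F'(z) and comparing it with f(z).
F(z) = - 5 z \log{\left(\frac{3 z^{2}}{2} + 4 \right)} + 10 z - \frac{20 \sqrt{6} \operatorname{atan}{\left(\frac{\sqrt{6} z}{4} \right)}}{3} is an antiderivative of f.
Check: d/dz[- 5 z \log{\left(\frac{3 z^{2}}{2} + 4 \right)} + 10 z - \frac{20 \sqrt{6} \operatorname{atan}{\left(\frac{\sqrt{6} z}{4} \right)}}{3}] = - 5 \log{\left(\frac{3 z^{2}}{2} + 4 \right)} = f(z).
F(-1) = -10 + 5 \log{\left(\frac{11}{2} \right)} + \frac{20 \sqrt{6} \operatorname{atan}{\left(\frac{\sqrt{6}}{4} \right)}}{3}; F(-2) = -20 + \frac{20 \sqrt{6} \operatorname{atan}{\left(\frac{\sqrt{6}}{2} \right)}}{3} + 10 \log{\left(10 \right)}.
Integral = F(-1) - F(-2) = - 10 \log{\left(10 \right)} - \frac{20 \sqrt{6} \operatorname{atan}{\left(\frac{\sqrt{6}}{2} \right)}}{3} + 5 \log{\left(\frac{11}{2} \right)} + \frac{20 \sqrt{6} \operatorname{atan}{\left(\frac{\sqrt{6}}{4} \right)}}{3} + 10.

Antiderivative: F(z) = - 5 z \log{\left(\frac{3 z^{2}}{2} + 4 \right)} + 10 z - \frac{20 \sqrt{6} \operatorname{atan}{\left(\frac{\sqrt{6} z}{4} \right)}}{3}; value = - 10 \log{\left(10 \right)} - \frac{20 \sqrt{6} \operatorname{atan}{\left(\frac{\sqrt{6}}{2} \right)}}{3} + 5 \log{\left(\frac{11}{2} \right)} + \frac{20 \sqrt{6} \operatorname{atan}{\left(\frac{\sqrt{6}}{4} \right)}}{3} + 10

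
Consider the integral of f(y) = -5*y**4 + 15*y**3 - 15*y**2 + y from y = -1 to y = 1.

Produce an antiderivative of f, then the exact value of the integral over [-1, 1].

Integrate term by term and add the pieces.
F(y) = -y**5 + 15*y**4/4 - 5*y**3 + y**2/2 is an antiderivative of f.
Check: d/dy[-y**5 + 15*y**4/4 - 5*y**3 + y**2/2] = -5*y**4 + 15*y**3 - 15*y**2 + y = f(y).
F(1) = -7/4; F(-1) = 41/4.
Integral = F(1) - F(-1) = -12.

Antiderivative: F(y) = -y**5 + 15*y**4/4 - 5*y**3 + y**2/2; value = -12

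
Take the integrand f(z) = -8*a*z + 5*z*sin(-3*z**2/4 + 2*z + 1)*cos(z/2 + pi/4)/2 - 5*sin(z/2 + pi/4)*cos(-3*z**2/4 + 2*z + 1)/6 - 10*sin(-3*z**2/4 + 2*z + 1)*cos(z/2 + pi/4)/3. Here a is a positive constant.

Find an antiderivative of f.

An antiderivative is F(z) = -(12*a*z**2 - 5*cos(z/2 + pi/4)*cos(-3*z**2/4 + 2*z + 1))/3.

Integrate term by term and add the pieces.
Check: d/dz[-(12*a*z**2 - 5*cos(z/2 + pi/4)*cos(-3*z**2/4 + 2*z + 1))/3] = -8*a*z + 5*z*sin(-3*z**2/4 + 2*z + 1)*cos(z/2 + pi/4)/2 - 5*sin(z/2 + pi/4)*cos(-3*z**2/4 + 2*z + 1)/6 - 10*sin(-3*z**2/4 + 2*z + 1)*cos(z/2 + pi/4)/3 = f(z).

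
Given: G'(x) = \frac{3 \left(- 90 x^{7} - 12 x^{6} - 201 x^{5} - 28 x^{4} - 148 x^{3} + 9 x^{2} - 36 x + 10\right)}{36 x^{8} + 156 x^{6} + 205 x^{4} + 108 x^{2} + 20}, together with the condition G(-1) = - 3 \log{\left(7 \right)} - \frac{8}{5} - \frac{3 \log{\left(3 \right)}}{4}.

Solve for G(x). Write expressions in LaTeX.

Any candidate G(x) must reproduce the stated G'(x) exactly.
A general antiderivative is \frac{3 x}{2 \left(\frac{3 x^{2}}{2} + 1\right)} - \frac{3 \log{\left(2 x^{2} + 1 \right)}}{4} - 3 \log{\left(2 x^{2} + 5 \right)} + C.
The condition gives C = - 3 \log{\left(7 \right)} - \frac{8}{5} - \frac{3 \log{\left(3 \right)}}{4} - (- 3 \log{\left(7 \right)} - \frac{3 \log{\left(3 \right)}}{4} - \frac{3}{5}) = -1.
So G(x) = \frac{3 x}{2 \left(\frac{3 x^{2}}{2} + 1\right)} - \frac{3 \log{\left(2 x^{2} + 1 \right)}}{4} - 3 \log{\left(2 x^{2} + 5 \right)} - 1.
Check: d/dx[\frac{3 x}{2 \left(\frac{3 x^{2}}{2} + 1\right)} - \frac{3 \log{\left(2 x^{2} + 1 \right)}}{4} - 3 \log{\left(2 x^{2} + 5 \right)} - 1] = \frac{- 270 x^{7} - 36 x^{6} - 603 x^{5} - 84 x^{4} - 444 x^{3} + 27 x^{2} - 108 x + 30}{36 x^{8} + 156 x^{6} + 205 x^{4} + 108 x^{2} + 20}, which equals G'(x).

G(x) = \frac{3 x}{2 \left(\frac{3 x^{2}}{2} + 1\right)} - \frac{3 \log{\left(2 x^{2} + 1 \right)}}{4} - 3 \log{\left(2 x^{2} + 5 \right)} - 1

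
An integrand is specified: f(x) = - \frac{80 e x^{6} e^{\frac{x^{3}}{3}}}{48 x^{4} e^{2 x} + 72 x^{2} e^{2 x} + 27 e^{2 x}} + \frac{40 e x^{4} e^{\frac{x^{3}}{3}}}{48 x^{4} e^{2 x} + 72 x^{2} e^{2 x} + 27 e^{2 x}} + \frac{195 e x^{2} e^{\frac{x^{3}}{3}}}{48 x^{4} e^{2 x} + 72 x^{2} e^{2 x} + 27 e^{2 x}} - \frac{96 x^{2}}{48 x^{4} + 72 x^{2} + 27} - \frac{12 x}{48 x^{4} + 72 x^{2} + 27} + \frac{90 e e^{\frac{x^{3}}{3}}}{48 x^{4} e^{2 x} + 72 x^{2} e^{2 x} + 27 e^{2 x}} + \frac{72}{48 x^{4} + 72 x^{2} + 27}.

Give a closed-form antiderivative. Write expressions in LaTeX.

Integrate term by term and add the pieces.
Check: d/dx[- \frac{40 e x^{2} e^{- 2 x} e^{\frac{x^{3}}{3}} - 48 x - 3 + 30 e e^{- 2 x} e^{\frac{x^{3}}{3}}}{6 \left(4 x^{2} + 3\right)}] = \frac{- 80 e x^{6} e^{\frac{x^{3}}{3}} + 40 e x^{4} e^{\frac{x^{3}}{3}} - 96 x^{2} e^{2 x} + 195 e x^{2} e^{\frac{x^{3}}{3}} - 12 x e^{2 x} + 72 e^{2 x} + 90 e e^{\frac{x^{3}}{3}}}{48 x^{4} e^{2 x} + 72 x^{2} e^{2 x} + 27 e^{2 x}}, which equals f(x).

An antiderivative is F(x) = - \frac{40 e x^{2} e^{- 2 x} e^{\frac{x^{3}}{3}} - 48 x - 3 + 30 e e^{- 2 x} e^{\frac{x^{3}}{3}}}{6 \left(4 x^{2} + 3\right)}.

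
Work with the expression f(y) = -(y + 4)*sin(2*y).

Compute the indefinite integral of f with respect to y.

Whatever form F(y) takes, F'(y) = f(y) is non-negotiable.
Check: d/dy[(2*y*cos(2*y) - sin(2*y) + 8*cos(2*y))/4] = -y*sin(2*y) - 4*sin(2*y), which equals f(y).

F(y) = (2*y*cos(2*y) - sin(2*y) + 8*cos(2*y))/4 + C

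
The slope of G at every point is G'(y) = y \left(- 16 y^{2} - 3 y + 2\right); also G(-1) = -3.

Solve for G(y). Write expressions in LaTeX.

Differentiate the proposed G(y) back; it has to land on the given G'(y).
A general antiderivative is - 4 y^{4} - y^{3} + y^{2} + C.
The condition gives C = -3 - (-2) = -1.
So G(y) = - 4 y^{4} - y^{3} + y^{2} - 1.
Check: d/dy[- 4 y^{4} - y^{3} + y^{2} - 1] = - 16 y^{3} - 3 y^{2} + 2 y, which equals G'(y).

G(y) = - 4 y^{4} - y^{3} + y^{2} - 1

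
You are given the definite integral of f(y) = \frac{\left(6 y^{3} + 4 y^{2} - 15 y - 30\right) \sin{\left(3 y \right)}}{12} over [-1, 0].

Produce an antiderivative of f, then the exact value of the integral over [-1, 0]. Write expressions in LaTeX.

Antiderivative: F(y) = - \frac{54 y^{3} \cos{\left(3 y \right)} - 54 y^{2} \sin{\left(3 y \right)} + 36 y^{2} \cos{\left(3 y \right)} - 24 y \sin{\left(3 y \right)} - 171 y \cos{\left(3 y \right)} + 57 \sin{\left(3 y \right)} - 278 \cos{\left(3 y \right)}}{324}; value = - \frac{\sin{\left(3 \right)}}{12} - \frac{125 \cos{\left(3 \right)}}{324} + \frac{139}{162}

Check any antiderivative F(y) by computing F'(y) and comparing it with f(y).
F(y) = - \frac{54 y^{3} \cos{\left(3 y \right)} - 54 y^{2} \sin{\left(3 y \right)} + 36 y^{2} \cos{\left(3 y \right)} - 24 y \sin{\left(3 y \right)} - 171 y \cos{\left(3 y \right)} + 57 \sin{\left(3 y \right)} - 278 \cos{\left(3 y \right)}}{324} is an antiderivative of f.
Check: d/dy[- \frac{54 y^{3} \cos{\left(3 y \right)} - 54 y^{2} \sin{\left(3 y \right)} + 36 y^{2} \cos{\left(3 y \right)} - 24 y \sin{\left(3 y \right)} - 171 y \cos{\left(3 y \right)} + 57 \sin{\left(3 y \right)} - 278 \cos{\left(3 y \right)}}{324}] = \frac{y^{3} \sin{\left(3 y \right)}}{2} + \frac{y^{2} \sin{\left(3 y \right)}}{3} - \frac{5 y \sin{\left(3 y \right)}}{4} - \frac{5 \sin{\left(3 y \right)}}{2}, which equals f(y).
F(0) = \frac{139}{162}; F(-1) = \frac{125 \cos{\left(3 \right)}}{324} + \frac{\sin{\left(3 \right)}}{12}.
Integral = F(0) - F(-1) = - \frac{\sin{\left(3 \right)}}{12} - \frac{125 \cos{\left(3 \right)}}{324} + \frac{139}{162}.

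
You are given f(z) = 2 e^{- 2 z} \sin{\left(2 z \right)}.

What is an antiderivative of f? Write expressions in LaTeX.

Whatever form F(z) takes, F'(z) = f(z) is non-negotiable.
Check: d/dz[\frac{\left(- \sin{\left(2 z \right)} - \cos{\left(2 z \right)}\right) e^{- 2 z}}{2}] = 2 e^{- 2 z} \sin{\left(2 z \right)} = f(z).

An antiderivative is F(z) = \frac{\left(- \sin{\left(2 z \right)} - \cos{\left(2 z \right)}\right) e^{- 2 z}}{2}.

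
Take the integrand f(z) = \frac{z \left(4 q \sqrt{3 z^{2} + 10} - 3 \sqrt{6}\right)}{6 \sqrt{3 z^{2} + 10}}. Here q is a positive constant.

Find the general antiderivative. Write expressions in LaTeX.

Recover f(z) by differentiating a candidate F(z); any mismatch rules it out.
Check: d/dz[\frac{q z^{2}}{3} - \sqrt{\frac{z^{2}}{2} + \frac{5}{3}}] = \frac{4 q z \sqrt{3 z^{2} + 10} - 3 \sqrt{6} z}{6 \sqrt{3 z^{2} + 10}}, which equals f(z).

F(z) = \frac{q z^{2}}{3} - \sqrt{\frac{z^{2}}{2} + \frac{5}{3}} + C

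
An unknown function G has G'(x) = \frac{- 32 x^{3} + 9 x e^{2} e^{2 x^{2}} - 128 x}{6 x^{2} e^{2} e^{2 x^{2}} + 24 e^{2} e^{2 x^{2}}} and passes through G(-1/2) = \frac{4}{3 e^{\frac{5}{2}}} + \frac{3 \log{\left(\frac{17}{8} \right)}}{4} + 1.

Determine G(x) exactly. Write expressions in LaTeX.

Check a candidate G(x) by differentiating: d/dx[G] must match the given G'(x).
A general antiderivative is \frac{4 e^{- 2 x^{2} - 2}}{3} + \frac{3 \log{\left(\frac{x^{2}}{2} + 2 \right)}}{4} + C.
The condition gives C = \frac{4}{3 e^{\frac{5}{2}}} + \frac{3 \log{\left(\frac{17}{8} \right)}}{4} + 1 - (\frac{4}{3 e^{\frac{5}{2}}} + \frac{3 \log{\left(\frac{17}{8} \right)}}{4}) = 1.
So G(x) = \frac{\left(9 e^{2} e^{2 x^{2}} \log{\left(\frac{x^{2}}{2} + 2 \right)} + 12 e^{2} e^{2 x^{2}} + 16\right) e^{- 2 x^{2}}}{12 e^{2}}.
Check: d/dx[\frac{\left(9 e^{2} e^{2 x^{2}} \log{\left(\frac{x^{2}}{2} + 2 \right)} + 12 e^{2} e^{2 x^{2}} + 16\right) e^{- 2 x^{2}}}{12 e^{2}}] = \frac{- 32 x^{3} + 9 x e^{2} e^{2 x^{2}} - 128 x}{6 x^{2} e^{2} e^{2 x^{2}} + 24 e^{2} e^{2 x^{2}}} = G'(x).

G(x) = \frac{\left(9 e^{2} e^{2 x^{2}} \log{\left(\frac{x^{2}}{2} + 2 \right)} + 12 e^{2} e^{2 x^{2}} + 16\right) e^{- 2 x^{2}}}{12 e^{2}}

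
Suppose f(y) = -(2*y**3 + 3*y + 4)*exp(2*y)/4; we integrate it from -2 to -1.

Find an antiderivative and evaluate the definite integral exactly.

Antiderivative: F(y) = (-2*y**3 + 3*y**2 - 6*y - 1)*exp(2*y)/8; value = -39*exp(-4)/8 + 5*exp(-2)/4

f has the shape u'v + uv' for u = -y**3/4 + 3*y**2/8 - 3*y/4 - 1/8 and v = exp(2*y) — it is the derivative of the product u*v.
F(y) = (-2*y**3 + 3*y**2 - 6*y - 1)*exp(2*y)/8 is an antiderivative of f.
Check: d/dy[(-2*y**3 + 3*y**2 - 6*y - 1)*exp(2*y)/8] = -y**3*exp(2*y)/2 - 3*y*exp(2*y)/4 - exp(2*y), which equals f(y).
F(-1) = 5*exp(-2)/4; F(-2) = 39*exp(-4)/8.
Integral = F(-1) - F(-2) = -39*exp(-4)/8 + 5*exp(-2)/4.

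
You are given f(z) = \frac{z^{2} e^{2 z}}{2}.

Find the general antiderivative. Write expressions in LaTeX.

Recognize the product-rule pattern: f = u'v + uv' with u = \frac{z^{2}}{4} - \frac{z}{4} + \frac{1}{8}, v = e^{2 z}, so integration by parts undoes it.
Check: d/dz[\frac{z^{2} e^{2 z}}{4} - \frac{z e^{2 z}}{4} + \frac{e^{2 z}}{8}] = \frac{z^{2} e^{2 z}}{2} = f(z).

F(z) = \frac{z^{2} e^{2 z}}{4} - \frac{z e^{2 z}}{4} + \frac{e^{2 z}}{8} + C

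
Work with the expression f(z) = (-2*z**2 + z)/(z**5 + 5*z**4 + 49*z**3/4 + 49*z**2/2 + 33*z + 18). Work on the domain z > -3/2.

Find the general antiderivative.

F(z) = (6448*(2*z + 3)*log(z + 3/2) - 6250*(2*z + 3)*log(z + 2) - 99*(2*z + 3)*log(z**2 + 4) - 214*(2*z + 3)*atan(z/2) + 4800)/(1250*(2*z + 3)) + C

The denominator factors as (z + 2)*(2*z + 3)**2*(z**2 + 4); partial fractions split f into directly integrable pieces: -(99*z + 214)/(625*(z**2 + 4)) + 6448/(625*(2*z + 3)) - 192/(25*(2*z + 3)**2) - 5/(z + 2).
Check: d/dz[(6448*(2*z + 3)*log(z + 3/2) - 6250*(2*z + 3)*log(z + 2) - 99*(2*z + 3)*log(z**2 + 4) - 214*(2*z + 3)*atan(z/2) + 4800)/(1250*(2*z + 3))] = (-8*z**2 + 4*z)/(4*z**5 + 20*z**4 + 49*z**3 + 98*z**2 + 132*z + 72), which equals f(z).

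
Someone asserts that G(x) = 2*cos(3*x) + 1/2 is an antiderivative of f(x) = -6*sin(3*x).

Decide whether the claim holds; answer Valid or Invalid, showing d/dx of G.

Valid: G'(x) = f(x).

d/dx[G] = -6*sin(3*x)
This equals f(x) exactly, so the claim holds.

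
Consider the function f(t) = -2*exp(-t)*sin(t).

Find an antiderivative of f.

An antiderivative is F(t) = (sin(t) + cos(t))*exp(-t).

An antiderivative F(t) passes only if d/dt[F] lands on f(t) exactly.
Check: d/dt[(sin(t) + cos(t))*exp(-t)] = -2*exp(-t)*sin(t) = f(t).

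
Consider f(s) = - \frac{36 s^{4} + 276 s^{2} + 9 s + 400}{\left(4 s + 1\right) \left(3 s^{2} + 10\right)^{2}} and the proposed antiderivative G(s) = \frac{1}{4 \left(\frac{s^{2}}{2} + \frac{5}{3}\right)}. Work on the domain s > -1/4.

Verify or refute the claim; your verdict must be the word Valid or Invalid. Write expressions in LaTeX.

d/ds[G] = - \frac{9 s}{9 s^{4} + 60 s^{2} + 100}
d/ds[G] - f(s) = \frac{4}{4 s + 1} != 0.

Invalid: d/ds[G] - f = \frac{4}{4 s + 1}, which is not 0.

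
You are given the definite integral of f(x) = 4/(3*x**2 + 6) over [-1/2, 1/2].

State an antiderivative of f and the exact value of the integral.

Check any antiderivative F(x) by computing F'(x) and comparing it with f(x).
F(x) = 2*sqrt(2)*atan(sqrt(2)*x/2)/3 is an antiderivative of f.
Check: d/dx[2*sqrt(2)*atan(sqrt(2)*x/2)/3] = 4/(3*x**2 + 6) = f(x).
F(1/2) = 2*sqrt(2)*atan(sqrt(2)/4)/3; F(-1/2) = -2*sqrt(2)*atan(sqrt(2)/4)/3.
Integral = F(1/2) - F(-1/2) = 4*sqrt(2)*atan(sqrt(2)/4)/3.

Antiderivative: F(x) = 2*sqrt(2)*atan(sqrt(2)*x/2)/3; value = 4*sqrt(2)*atan(sqrt(2)/4)/3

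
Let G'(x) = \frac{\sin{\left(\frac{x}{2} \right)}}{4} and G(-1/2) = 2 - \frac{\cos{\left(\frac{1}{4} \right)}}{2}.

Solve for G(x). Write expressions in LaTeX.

G(x) = - \frac{\cos{\left(\frac{x}{2} \right)} - 4}{2}

A candidate passes only if d/dx[G] lands on the given G'(x) exactly.
A general antiderivative is - \frac{\cos{\left(\frac{x}{2} \right)}}{2} + C.
The condition gives C = 2 - \frac{\cos{\left(\frac{1}{4} \right)}}{2} - (- \frac{\cos{\left(\frac{1}{4} \right)}}{2}) = 2.
So G(x) = - \frac{\cos{\left(\frac{x}{2} \right)} - 4}{2}.
Check: d/dx[- \frac{\cos{\left(\frac{x}{2} \right)} - 4}{2}] = \frac{\sin{\left(\frac{x}{2} \right)}}{4} = G'(x).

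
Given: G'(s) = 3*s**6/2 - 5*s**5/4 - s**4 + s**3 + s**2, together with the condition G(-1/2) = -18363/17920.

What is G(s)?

Integrate term by term and add the pieces.
A general antiderivative is 3*s**7/14 - 5*s**6/24 - s**5/5 + s**4/4 + s**3/3 + C.
The condition gives C = -18363/17920 - (-443/17920) = -1.
So G(s) = (180*s**7 - 175*s**6 - 168*s**5 + 210*s**4 + 280*s**3 - 840)/840.
Check: d/ds[(180*s**7 - 175*s**6 - 168*s**5 + 210*s**4 + 280*s**3 - 840)/840] = 3*s**6/2 - 5*s**5/4 - s**4 + s**3 + s**2 = G'(s).

G(s) = (180*s**7 - 175*s**6 - 168*s**5 + 210*s**4 + 280*s**3 - 840)/840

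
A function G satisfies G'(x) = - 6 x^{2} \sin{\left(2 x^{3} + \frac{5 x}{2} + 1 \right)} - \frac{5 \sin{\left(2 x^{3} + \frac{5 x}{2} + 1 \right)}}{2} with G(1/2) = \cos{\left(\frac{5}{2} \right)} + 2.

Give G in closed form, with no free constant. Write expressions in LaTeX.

G'(x) matches the chain-rule pattern g'(h)*h' with inner function h(x) = 2 x^{3} + \frac{5 x}{2} + 1; substituting u = h(x) collapses the integral.
A general antiderivative is \cos{\left(2 x^{3} + \frac{5 x}{2} + 1 \right)} + C.
The condition gives C = \cos{\left(\frac{5}{2} \right)} + 2 - (\cos{\left(\frac{5}{2} \right)}) = 2.
So G(x) = \cos{\left(2 x^{3} + \frac{5 x}{2} + 1 \right)} + 2.
Check: d/dx[\cos{\left(2 x^{3} + \frac{5 x}{2} + 1 \right)} + 2] = - 6 x^{2} \sin{\left(2 x^{3} + \frac{5 x}{2} + 1 \right)} - \frac{5 \sin{\left(2 x^{3} + \frac{5 x}{2} + 1 \right)}}{2} = G'(x).

G(x) = \cos{\left(2 x^{3} + \frac{5 x}{2} + 1 \right)} + 2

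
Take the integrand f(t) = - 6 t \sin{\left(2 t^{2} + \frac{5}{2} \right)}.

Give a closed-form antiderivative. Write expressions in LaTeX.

An antiderivative is F(t) = \frac{3 \cos{\left(2 t^{2} + \frac{5}{2} \right)}}{2}.

The substitution u = 2 t^{2} + \frac{5}{2} works: f is exactly (dF/du)*(du/dt) for that inner function.
Check: d/dt[\frac{3 \cos{\left(2 t^{2} + \frac{5}{2} \right)}}{2}] = - 6 t \sin{\left(2 t^{2} + \frac{5}{2} \right)} = f(t).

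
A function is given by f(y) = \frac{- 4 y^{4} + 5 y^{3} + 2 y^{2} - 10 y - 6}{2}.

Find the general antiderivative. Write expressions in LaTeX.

F(y) = \frac{y \left(- 48 y^{4} + 75 y^{3} + 40 y^{2} - 300 y - 360\right)}{120} + C

Differentiate the proposed F(y) back; it has to land on f(y) exactly.
Check: d/dy[\frac{y \left(- 48 y^{4} + 75 y^{3} + 40 y^{2} - 300 y - 360\right)}{120}] = - 2 y^{4} + \frac{5 y^{3}}{2} + y^{2} - 5 y - 3, which equals f(y).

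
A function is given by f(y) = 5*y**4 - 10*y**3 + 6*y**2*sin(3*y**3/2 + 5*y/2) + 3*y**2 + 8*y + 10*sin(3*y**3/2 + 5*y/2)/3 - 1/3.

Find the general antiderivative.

F(y) = (6*y**5 - 15*y**4 + 6*y**3 + 24*y**2 - 2*y - 8*cos(3*y**3/2 + 5*y/2))/6 + C

The integrand splits into summands that can be handled one at a time.
Check: d/dy[(6*y**5 - 15*y**4 + 6*y**3 + 24*y**2 - 2*y - 8*cos(3*y**3/2 + 5*y/2))/6] = 5*y**4 - 10*y**3 + 6*y**2*sin(3*y**3/2 + 5*y/2) + 3*y**2 + 8*y + 10*sin(3*y**3/2 + 5*y/2)/3 - 1/3 = f(y).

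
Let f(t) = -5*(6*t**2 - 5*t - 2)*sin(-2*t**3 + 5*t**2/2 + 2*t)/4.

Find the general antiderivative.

F(t) = -5*cos(-2*t**3 + 5*t**2/2 + 2*t)/4 + C

The substitution u = -2*t**3 + 5*t**2/2 + 2*t works: f is exactly (dF/du)*(du/dt) for that inner function.
Check: d/dt[-5*cos(-2*t**3 + 5*t**2/2 + 2*t)/4] = -15*t**2*sin(-2*t**3 + 5*t**2/2 + 2*t)/2 + 25*t*sin(-2*t**3 + 5*t**2/2 + 2*t)/4 + 5*sin(-2*t**3 + 5*t**2/2 + 2*t)/2, which equals f(t).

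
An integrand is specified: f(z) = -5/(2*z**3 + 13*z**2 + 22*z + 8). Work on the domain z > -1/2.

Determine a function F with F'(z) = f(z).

An antiderivative is F(z) = -10*log(z + 1/2)/21 + 5*log(z + 2)/6 - 5*log(z + 4)/14.

Factor the denominator ((z + 2)*(z + 4)*(2*z + 1)) and decompose: f = -20/(21*(2*z + 1)) - 5/(14*(z + 4)) + 5/(6*(z + 2)); each piece integrates to a log, atan, or power term.
Check: d/dz[-10*log(z + 1/2)/21 + 5*log(z + 2)/6 - 5*log(z + 4)/14] = -5/(2*z**3 + 13*z**2 + 22*z + 8) = f(z).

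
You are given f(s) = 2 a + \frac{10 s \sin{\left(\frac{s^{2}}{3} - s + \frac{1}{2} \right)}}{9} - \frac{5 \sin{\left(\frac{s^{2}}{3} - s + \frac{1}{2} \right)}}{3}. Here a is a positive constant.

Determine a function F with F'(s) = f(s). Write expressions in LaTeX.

Integrate term by term and add the pieces.
Check: d/ds[2 a s - \frac{5 \cos{\left(\frac{s^{2}}{3} - s + \frac{1}{2} \right)}}{3}] = 2 a + \frac{10 s \sin{\left(\frac{s^{2}}{3} - s + \frac{1}{2} \right)}}{9} - \frac{5 \sin{\left(\frac{s^{2}}{3} - s + \frac{1}{2} \right)}}{3} = f(s).

An antiderivative is F(s) = 2 a s - \frac{5 \cos{\left(\frac{s^{2}}{3} - s + \frac{1}{2} \right)}}{3}.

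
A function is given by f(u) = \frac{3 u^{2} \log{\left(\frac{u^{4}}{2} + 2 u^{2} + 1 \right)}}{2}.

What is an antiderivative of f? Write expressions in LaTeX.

Whatever form F(u) takes, F'(u) = f(u) is non-negotiable.
Check: d/du[\frac{3 u^{3} \log{\left(\frac{u^{4}}{2} + 2 u^{2} + 1 \right)} - 4 u^{3} + 24 u - 6 \sqrt{2} \sqrt{10 - 7 \sqrt{2}} \operatorname{atan}{\left(\frac{\sqrt{2} u}{\sqrt{2} \sqrt{10 - 7 \sqrt{2}} + 2 \sqrt{10 - 7 \sqrt{2}}} \right)} + 6 \sqrt{2} \sqrt{7 \sqrt{2} + 10} \operatorname{atan}{\left(\frac{\sqrt{2} u}{- 2 \sqrt{7 \sqrt{2} + 10} + \sqrt{2} \sqrt{7 \sqrt{2} + 10}} \right)}}{6}] = \frac{3 u^{2} \log{\left(\frac{u^{4}}{2} + 2 u^{2} + 1 \right)}}{2} = f(u).

An antiderivative is F(u) = \frac{3 u^{3} \log{\left(\frac{u^{4}}{2} + 2 u^{2} + 1 \right)} - 4 u^{3} + 24 u - 6 \sqrt{2} \sqrt{10 - 7 \sqrt{2}} \operatorname{atan}{\left(\frac{\sqrt{2} u}{\sqrt{2} \sqrt{10 - 7 \sqrt{2}} + 2 \sqrt{10 - 7 \sqrt{2}}} \right)} + 6 \sqrt{2} \sqrt{7 \sqrt{2} + 10} \operatorname{atan}{\left(\frac{\sqrt{2} u}{- 2 \sqrt{7 \sqrt{2} + 10} + \sqrt{2} \sqrt{7 \sqrt{2} + 10}} \right)}}{6}.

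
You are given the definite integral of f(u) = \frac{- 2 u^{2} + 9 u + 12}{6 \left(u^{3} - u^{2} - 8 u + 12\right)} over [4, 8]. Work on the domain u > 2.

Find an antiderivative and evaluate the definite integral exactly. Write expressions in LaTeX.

Factor the denominator (6 \left(u - 2\right)^{2} \left(u + 3\right)) and decompose: f = - \frac{11}{50 \left(u + 3\right)} - \frac{17}{150 \left(u - 2\right)} + \frac{11}{15 \left(u - 2\right)^{2}}; each piece integrates to a log, atan, or power term.
F(u) = - \frac{17 \log{\left(u - 2 \right)}}{150} - \frac{11 \log{\left(u + 3 \right)}}{50} - \frac{11}{15 u - 30} is an antiderivative of f.
Check: d/du[- \frac{17 \log{\left(u - 2 \right)}}{150} - \frac{11 \log{\left(u + 3 \right)}}{50} - \frac{11}{15 u - 30}] = \frac{- 2 u^{2} + 9 u + 12}{6 u^{3} - 6 u^{2} - 48 u + 72}, which equals f(u).
F(8) = - \frac{11 \log{\left(11 \right)}}{50} - \frac{17 \log{\left(6 \right)}}{150} - \frac{11}{90}; F(4) = - \frac{11 \log{\left(7 \right)}}{50} - \frac{11}{30} - \frac{17 \log{\left(2 \right)}}{150}.
Integral = F(8) - F(4) = - \frac{11 \log{\left(11 \right)}}{50} - \frac{17 \log{\left(6 \right)}}{150} + \frac{17 \log{\left(2 \right)}}{150} + \frac{11}{45} + \frac{11 \log{\left(7 \right)}}{50}.

Antiderivative: F(u) = - \frac{17 \log{\left(u - 2 \right)}}{150} - \frac{11 \log{\left(u + 3 \right)}}{50} - \frac{11}{15 u - 30}; value = - \frac{11 \log{\left(11 \right)}}{50} - \frac{17 \log{\left(6 \right)}}{150} + \frac{17 \log{\left(2 \right)}}{150} + \frac{11}{45} + \frac{11 \log{\left(7 \right)}}{50}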